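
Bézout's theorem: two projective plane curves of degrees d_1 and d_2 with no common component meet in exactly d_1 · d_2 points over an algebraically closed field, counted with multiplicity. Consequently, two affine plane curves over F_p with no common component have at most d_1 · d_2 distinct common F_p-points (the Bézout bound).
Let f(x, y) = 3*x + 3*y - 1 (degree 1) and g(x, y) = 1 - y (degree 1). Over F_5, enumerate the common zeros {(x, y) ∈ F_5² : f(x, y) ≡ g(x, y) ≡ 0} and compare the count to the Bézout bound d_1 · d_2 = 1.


Common zeros: {(1, 1)}; count = 1; Bézout bound = 1.

deg(f) = 1, deg(g) = 1, so Bézout bound = 1.
Scan x ∈ F_5. For each x, list the y ∈ F_5 with f(x, y) ≡ 0 and those with g(x, y) ≡ 0 (mod 5); the common zeros in that column are the intersection.
  x = 0: f ≡ 0 at y ∈ {2}; g ≡ 0 at y ∈ {1}; common: ∅.
  x = 1: f ≡ 0 at y ∈ {1}; g ≡ 0 at y ∈ {1}; common: {1}.
  x = 2: f ≡ 0 at y ∈ {0}; g ≡ 0 at y ∈ {1}; common: ∅.
  x = 3: f ≡ 0 at y ∈ {4}; g ≡ 0 at y ∈ {1}; common: ∅.
  x = 4: f ≡ 0 at y ∈ {3}; g ≡ 0 at y ∈ {1}; common: ∅.
Collecting: common zeros = {(1, 1)}, so the count is 1.
Comparison with the Bézout bound: 1 ≤ 1 = deg(f)·deg(g), as expected for curves with no common component (the bound is attained).


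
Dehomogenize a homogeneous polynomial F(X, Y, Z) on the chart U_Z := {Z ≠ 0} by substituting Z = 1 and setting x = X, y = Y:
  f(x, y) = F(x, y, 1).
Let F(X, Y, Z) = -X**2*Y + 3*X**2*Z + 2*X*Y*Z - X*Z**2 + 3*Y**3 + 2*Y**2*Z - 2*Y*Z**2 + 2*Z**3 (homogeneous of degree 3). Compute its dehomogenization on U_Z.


f(x, y) = -x**2*y + 3*x**2 + 2*x*y - x + 3*y**3 + 2*y**2 - 2*y + 2

On U_Z we set Z = 1. Each monomial c·X^i·Y^j·Z^k in F becomes c·x^i·y^j·1^k = c·x^i·y^j.
Substituting Z = 1: F(X, Y, 1) = -x**2*y + 3*x**2 + 2*x*y - x + 3*y**3 + 2*y**2 - 2*y + 2.
Note: deg(f) ≤ deg(F) = 3; strict inequality happens when F is divisible by Z (lost terms).


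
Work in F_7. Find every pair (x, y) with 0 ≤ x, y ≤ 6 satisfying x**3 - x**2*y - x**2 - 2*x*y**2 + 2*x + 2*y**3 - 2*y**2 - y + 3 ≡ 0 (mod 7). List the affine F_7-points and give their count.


Affine F_7-points: {(0, 6), (2, 2), (3, 3), (4, 3), (5, 1), (6, 4)}; count = 6.

For each of the 49 pairs (x, y) ∈ F_7², evaluate f(x, y) mod 7. Record the zeros.
  x = 0: [0↦3, 1↦2, 2↦2, 3↦1, 4↦4, 5↦2, 6↦0]  zeros at y ∈ {6}
  x = 1: [0↦5, 1↦1, 2↦1, 3↦3, 4↦5, 5↦5, 6↦1]  zeros at y ∈ ∅
  x = 2: [0↦4, 1↦2, 2↦0, 3↦3, 4↦2, 5↦2, 6↦1]  zeros at y ∈ {2}
  x = 3: [0↦6, 1↦4, 2↦5, 3↦0, 4↦1, 5↦6, 6↦6]  zeros at y ∈ {3}
  x = 4: [0↦3, 1↦6, 2↦1, 3↦0, 4↦1, 5↦2, 6↦1]  zeros at y ∈ {3}
  x = 5: [0↦1, 1↦0, 2↦1, 3↦2, 4↦1, 5↦3, 6↦6]  zeros at y ∈ {1}
  x = 6: [0↦6, 1↦6, 2↦4, 3↦5, 4↦0, 5↦1, 6↦6]  zeros at y ∈ {4}
Collecting zeros: affine points = {(0, 6), (2, 2), (3, 3), (4, 3), (5, 1), (6, 4)}.
Total count |C(F_7)_aff| = 6.


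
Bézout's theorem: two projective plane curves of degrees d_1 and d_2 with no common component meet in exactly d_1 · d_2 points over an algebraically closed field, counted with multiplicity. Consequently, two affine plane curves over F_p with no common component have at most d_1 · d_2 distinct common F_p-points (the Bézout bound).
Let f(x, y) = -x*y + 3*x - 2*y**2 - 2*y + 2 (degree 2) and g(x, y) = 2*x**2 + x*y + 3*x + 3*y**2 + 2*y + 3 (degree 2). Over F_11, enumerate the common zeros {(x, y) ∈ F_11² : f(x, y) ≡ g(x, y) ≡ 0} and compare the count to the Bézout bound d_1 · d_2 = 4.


Common zeros: {(1, 3), (7, 3)}; count = 2; Bézout bound = 4.

deg(f) = 2, deg(g) = 2, so Bézout bound = 4.
Scan x ∈ F_11. For each x, list the y ∈ F_11 with f(x, y) ≡ 0 and those with g(x, y) ≡ 0 (mod 11); the common zeros in that column are the intersection.
  x = 0: f ≡ 0 at y ∈ {3, 7}; g ≡ 0 at y ∈ {5, 9}; common: ∅.
  x = 1: f ≡ 0 at y ∈ {1, 3}; g ≡ 0 at y ∈ {3, 7}; common: {3}.
  x = 2: f ≡ 0 at y ∈ {3, 6}; g ≡ 0 at y ∈ ∅; common: ∅.
  x = 3: f ≡ 0 at y ∈ {0, 3}; g ≡ 0 at y ∈ ∅; common: ∅.
  x = 4: f ≡ 0 at y ∈ {3, 5}; g ≡ 0 at y ∈ {10}; common: ∅.
  x = 5: f ≡ 0 at y ∈ {3, 10}; g ≡ 0 at y ∈ {7, 9}; common: ∅.
  x = 6: f ≡ 0 at y ∈ {3, 4}; g ≡ 0 at y ∈ {2, 10}; common: ∅.
  x = 7: f ≡ 0 at y ∈ {3, 9}; g ≡ 0 at y ∈ {3, 5}; common: {3}.
  x = 8: f ≡ 0 at y ∈ {3}; g ≡ 0 at y ∈ {2}; common: ∅.
  x = 9: f ≡ 0 at y ∈ {3, 8}; g ≡ 0 at y ∈ ∅; common: ∅.
  x = 10: f ≡ 0 at y ∈ {2, 3}; g ≡ 0 at y ∈ ∅; common: ∅.
Collecting: common zeros = {(1, 3), (7, 3)}, so the count is 2.
Comparison with the Bézout bound: 2 ≤ 4 = deg(f)·deg(g), as expected for curves with no common component (the affine F_11-count falls short of the bound because intersections may lie at infinity, over extension fields, or carry multiplicity).


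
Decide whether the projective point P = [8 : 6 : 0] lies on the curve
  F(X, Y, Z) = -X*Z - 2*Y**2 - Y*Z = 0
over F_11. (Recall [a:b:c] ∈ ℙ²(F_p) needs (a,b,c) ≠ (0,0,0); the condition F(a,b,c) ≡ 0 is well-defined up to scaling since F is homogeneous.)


F(8,6,0) ≡ 5 (mod 11); P is NOT on the curve.

Evaluate F(8, 6, 0) term-by-term (mod 11).
  -X*Z ↦ -1·8·1·0 = 0
  -2*Y**2 ↦ -2·1·36·1 = -72
  -Y*Z ↦ -1·1·6·0 = 0
Sum: F(8, 6, 0) = (0) + (-72) + (0) = -72.
Reducing mod 11: -72 ≡ 5 (mod 11).
Since F(a, b, c) ≡ 5 ≠ 0 (mod 11), P does NOT lie on the curve.


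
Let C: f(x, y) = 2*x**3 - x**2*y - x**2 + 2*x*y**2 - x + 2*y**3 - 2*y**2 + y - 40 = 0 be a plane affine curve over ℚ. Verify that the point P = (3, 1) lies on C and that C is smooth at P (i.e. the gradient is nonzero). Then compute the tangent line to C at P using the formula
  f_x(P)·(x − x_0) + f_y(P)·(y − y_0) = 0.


Tangent line at P: 43*x + 6*y - 135 = 0.

Step 1: f(3, 1) = 0, so P lies on C.
Step 2: partial derivatives
  f_x(x, y) = 6*x**2 - 2*x*y - 2*x + 2*y**2 - 1, f_y(x, y) = -x**2 + 4*x*y + 6*y**2 - 4*y + 1.
  f_x(P) = 43, f_y(P) = 6 (gradient nonzero, so P is smooth).
Step 3: tangent line at P: 43·(x − 3) + 6·(y − 1) = 0.
Expanding: 43*x + 6*y - 135 = 0.


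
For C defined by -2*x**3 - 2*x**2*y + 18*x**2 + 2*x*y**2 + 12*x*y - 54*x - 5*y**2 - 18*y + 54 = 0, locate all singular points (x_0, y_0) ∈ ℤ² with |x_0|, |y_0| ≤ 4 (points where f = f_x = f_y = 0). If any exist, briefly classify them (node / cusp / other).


Singular points: {(3, 0)}; classification: cusp.

Compute partial derivatives:
  f_x = -6*x**2 - 4*x*y + 36*x + 2*y**2 + 12*y - 54.
  f_y = -2*x**2 + 4*x*y + 12*x - 10*y - 18.
Scan x_0 ∈ {−4, ..., 4}. For each x_0, f_y(x_0, y) is a polynomial in y; find its integer roots y ∈ {−4, ..., 4}, then test f_x and f at those candidates.
  x = -4: f_y(-4, y) = -26*y - 98; no integer root y with |y| ≤ 4.
  x = -3: f_y(-3, y) = -22*y - 72; no integer root y with |y| ≤ 4.
  x = -2: f_y(-2, y) = -18*y - 50; no integer root y with |y| ≤ 4.
  x = -1: f_y(-1, y) = -14*y - 32; no integer root y with |y| ≤ 4.
  x = 0: f_y(0, y) = -10*y - 18; no integer root y with |y| ≤ 4.
  x = 1: f_y(1, y) = -6*y - 8; no integer root y with |y| ≤ 4.
  x = 2: f_y(2, y) = -2*y - 2; vanishes at y ∈ {-1}. (2, -1): f_x = -8 ≠ 0.
  x = 3: f_y(3, y) = 2*y; vanishes at y ∈ {0}. (3, 0): f_x = 0, f = 0 — SINGULAR.
  x = 4: f_y(4, y) = 6*y - 2; no integer root y with |y| ≤ 4.
Only singular point on the grid: (3, 0).
Classify: substitute x = 3 + u, y = 0 + v and expand: f = -2*u**3 - 2*u**2*v + 2*u*v**2 + v**2.
No constant or linear terms (consistent with a singular point). Quadratic part: v**2. Cubic part: -2*u**3 - 2*u**2*v + 2*u*v**2.
The quadratic part v**2 is a perfect square, so there is a single (double) tangent line v = 0, i.e. y = 0. Restricting the cubic part to that line (v = 0) leaves -2*u**3 ≠ 0, so f is not divisible by v and the branch is v² ≈ 2*u**3 to lowest order — this is a cusp.
Classification: cusp.


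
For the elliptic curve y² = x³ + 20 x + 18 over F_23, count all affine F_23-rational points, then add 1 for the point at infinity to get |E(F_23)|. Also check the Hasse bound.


Affine points = {(0, 8), (0, 15), (1, 4), (1, 19), (3, 6), (3, 17), (4, 1), (4, 22), (5, 6), (5, 17), (6, 3), (6, 20), (7, 8), (7, 15), (8, 0), (12, 10), (12, 13), (14, 11), (14, 12), (15, 6), (15, 17), (16, 8), (16, 15), (17, 2), (17, 21), (18, 0), (19, 9), (19, 14), (20, 0), (21, 4), (21, 19)}; affine count = 31; |E(F_23)| = 32.

Discriminant check: Δ ∝ 4a³ + 27b² = 4·20³ + 27·18² = 4·8000 + 27·324 ≡ 15 (mod 23). Nonzero ⇒ E is nonsingular.
For each x ∈ F_23, compute rhs = x³ + 20·x + 18 mod 23, then count y ∈ F_23 with y² ≡ rhs.
  x = 0: rhs = 18, matching y values: 8, 15 (2 points).
  x = 1: rhs = 16, matching y values: 4, 19 (2 points).
  x = 2: rhs = 20, matching y values: none (0 points).
  x = 3: rhs = 13, matching y values: 6, 17 (2 points).
  x = 4: rhs = 1, matching y values: 1, 22 (2 points).
  x = 5: rhs = 13, matching y values: 6, 17 (2 points).
  x = 6: rhs = 9, matching y values: 3, 20 (2 points).
  x = 7: rhs = 18, matching y values: 8, 15 (2 points).
  x = 8: rhs = 0, matching y values: 0 (1 points).
  x = 9: rhs = 7, matching y values: none (0 points).
  x = 10: rhs = 22, matching y values: none (0 points).
  x = 11: rhs = 5, matching y values: none (0 points).
  x = 12: rhs = 8, matching y values: 10, 13 (2 points).
  x = 13: rhs = 14, matching y values: none (0 points).
  x = 14: rhs = 6, matching y values: 11, 12 (2 points).
  x = 15: rhs = 13, matching y values: 6, 17 (2 points).
  x = 16: rhs = 18, matching y values: 8, 15 (2 points).
  x = 17: rhs = 4, matching y values: 2, 21 (2 points).
  x = 18: rhs = 0, matching y values: 0 (1 points).
  x = 19: rhs = 12, matching y values: 9, 14 (2 points).
  x = 20: rhs = 0, matching y values: 0 (1 points).
  x = 21: rhs = 16, matching y values: 4, 19 (2 points).
  x = 22: rhs = 20, matching y values: none (0 points).
Total affine count: 31.
Full point count |E(F_23)| = 31 + 1 = 32.
Hasse bound: |32 − (23+1)| = |8| = 8 ≤ 2√23 ≈ 9.5917 ✓.


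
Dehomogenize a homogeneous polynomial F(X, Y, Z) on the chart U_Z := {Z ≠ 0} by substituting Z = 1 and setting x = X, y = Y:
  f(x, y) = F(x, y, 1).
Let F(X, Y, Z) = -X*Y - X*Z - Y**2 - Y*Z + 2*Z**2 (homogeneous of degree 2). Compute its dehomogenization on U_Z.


f(x, y) = -x*y - x - y**2 - y + 2

On U_Z we set Z = 1. Each monomial c·X^i·Y^j·Z^k in F becomes c·x^i·y^j·1^k = c·x^i·y^j.
Substituting Z = 1: F(X, Y, 1) = -x*y - x - y**2 - y + 2.
Note: deg(f) ≤ deg(F) = 2; strict inequality happens when F is divisible by Z (lost terms).


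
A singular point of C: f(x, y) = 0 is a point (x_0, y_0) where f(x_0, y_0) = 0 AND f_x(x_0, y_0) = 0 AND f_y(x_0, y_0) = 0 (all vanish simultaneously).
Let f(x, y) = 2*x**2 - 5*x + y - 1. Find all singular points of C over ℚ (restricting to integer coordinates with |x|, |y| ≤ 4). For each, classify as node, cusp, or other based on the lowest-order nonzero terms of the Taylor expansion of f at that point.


No singular points in the scanned grid; C is smooth there.

Compute partial derivatives:
  f_x = 4*x - 5.
  f_y = 1.
f_y = 1 is a nonzero constant, so f_y never vanishes: no point (x, y) can satisfy f = f_x = f_y = 0. In particular no (x, y) ∈ {−4, ..., 4}² is singular; the curve is smooth.


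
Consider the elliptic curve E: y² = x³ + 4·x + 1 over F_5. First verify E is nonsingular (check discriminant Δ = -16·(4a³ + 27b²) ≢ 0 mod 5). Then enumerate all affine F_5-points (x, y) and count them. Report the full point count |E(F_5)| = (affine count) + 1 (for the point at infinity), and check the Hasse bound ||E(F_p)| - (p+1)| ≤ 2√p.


Affine points = {(0, 1), (0, 4), (1, 1), (1, 4), (3, 0), (4, 1), (4, 4)}; affine count = 7; |E(F_5)| = 8.

Discriminant check: Δ ∝ 4a³ + 27b² = 4·4³ + 27·1² = 4·64 + 27·1 ≡ 3 (mod 5). Nonzero ⇒ E is nonsingular.
For each x ∈ F_5, compute rhs = x³ + 4·x + 1 mod 5, then count y ∈ F_5 with y² ≡ rhs.
  x = 0: rhs = 1, matching y values: 1, 4 (2 points).
  x = 1: rhs = 1, matching y values: 1, 4 (2 points).
  x = 2: rhs = 2, matching y values: none (0 points).
  x = 3: rhs = 0, matching y values: 0 (1 points).
  x = 4: rhs = 1, matching y values: 1, 4 (2 points).
Total affine count: 7.
Full point count |E(F_5)| = 7 + 1 = 8.
Hasse bound: |8 − (5+1)| = |2| = 2 ≤ 2√5 ≈ 4.4721 ✓.


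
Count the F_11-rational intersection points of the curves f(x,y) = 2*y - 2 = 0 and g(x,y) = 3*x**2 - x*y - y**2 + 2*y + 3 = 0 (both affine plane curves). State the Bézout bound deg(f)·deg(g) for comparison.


Common zeros: ∅; count = 0; Bézout bound = 2.

deg(f) = 1, deg(g) = 2, so Bézout bound = 2.
Scan x ∈ F_11. For each x, list the y ∈ F_11 with f(x, y) ≡ 0 and those with g(x, y) ≡ 0 (mod 11); the common zeros in that column are the intersection.
  x = 0: f ≡ 0 at y ∈ {1}; g ≡ 0 at y ∈ {3, 10}; common: ∅.
  x = 1: f ≡ 0 at y ∈ {1}; g ≡ 0 at y ∈ {3, 9}; common: ∅.
  x = 2: f ≡ 0 at y ∈ {1}; g ≡ 0 at y ∈ {2, 9}; common: ∅.
  x = 3: f ≡ 0 at y ∈ {1}; g ≡ 0 at y ∈ {5}; common: ∅.
  x = 4: f ≡ 0 at y ∈ {1}; g ≡ 0 at y ∈ ∅; common: ∅.
  x = 5: f ≡ 0 at y ∈ {1}; g ≡ 0 at y ∈ ∅; common: ∅.
  x = 6: f ≡ 0 at y ∈ {1}; g ≡ 0 at y ∈ {2, 5}; common: ∅.
  x = 7: f ≡ 0 at y ∈ {1}; g ≡ 0 at y ∈ {7, 10}; common: ∅.
  x = 8: f ≡ 0 at y ∈ {1}; g ≡ 0 at y ∈ ∅; common: ∅.
  x = 9: f ≡ 0 at y ∈ {1}; g ≡ 0 at y ∈ ∅; common: ∅.
  x = 10: f ≡ 0 at y ∈ {1}; g ≡ 0 at y ∈ {7}; common: ∅.
Collecting: common zeros = ∅, so the count is 0.
Comparison with the Bézout bound: 0 ≤ 2 = deg(f)·deg(g), as expected for curves with no common component (the affine F_11-count falls short of the bound because intersections may lie at infinity, over extension fields, or carry multiplicity).


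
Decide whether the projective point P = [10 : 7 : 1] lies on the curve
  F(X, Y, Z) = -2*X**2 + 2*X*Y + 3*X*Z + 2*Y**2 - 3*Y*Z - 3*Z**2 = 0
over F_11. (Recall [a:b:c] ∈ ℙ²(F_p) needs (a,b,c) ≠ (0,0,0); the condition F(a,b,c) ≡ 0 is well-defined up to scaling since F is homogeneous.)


F(10,7,1) ≡ 0 (mod 11); P is on the curve.

Evaluate F(10, 7, 1) term-by-term (mod 11).
  -2*X**2 ↦ -2·100·1·1 = -200
  2*X*Y ↦ 2·10·7·1 = 140
  3*X*Z ↦ 3·10·1·1 = 30
  2*Y**2 ↦ 2·1·49·1 = 98
  -3*Y*Z ↦ -3·1·7·1 = -21
  -3*Z**2 ↦ -3·1·1·1 = -3
Sum: F(10, 7, 1) = (-200) + (140) + (30) + (98) + (-21) + (-3) = 44.
Reducing mod 11: 44 ≡ 0 (mod 11).
Since F(a, b, c) ≡ 0 (mod 11), P lies on the curve.


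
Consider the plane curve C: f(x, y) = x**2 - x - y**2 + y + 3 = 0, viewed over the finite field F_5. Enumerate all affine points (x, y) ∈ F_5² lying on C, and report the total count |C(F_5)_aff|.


Affine F_5-points: {(2, 0), (2, 1), (4, 0), (4, 1)}; count = 4.

For each of the 25 pairs (x, y) ∈ F_5², evaluate f(x, y) mod 5. Record the zeros.
  x = 0: [0↦3, 1↦3, 2↦1, 3↦2, 4↦1]  zeros at y ∈ ∅
  x = 1: [0↦3, 1↦3, 2↦1, 3↦2, 4↦1]  zeros at y ∈ ∅
  x = 2: [0↦0, 1↦0, 2↦3, 3↦4, 4↦3]  zeros at y ∈ {0, 1}
  x = 3: [0↦4, 1↦4, 2↦2, 3↦3, 4↦2]  zeros at y ∈ ∅
  x = 4: [0↦0, 1↦0, 2↦3, 3↦4, 4↦3]  zeros at y ∈ {0, 1}
Collecting zeros: affine points = {(2, 0), (2, 1), (4, 0), (4, 1)}.
Total count |C(F_5)_aff| = 4.


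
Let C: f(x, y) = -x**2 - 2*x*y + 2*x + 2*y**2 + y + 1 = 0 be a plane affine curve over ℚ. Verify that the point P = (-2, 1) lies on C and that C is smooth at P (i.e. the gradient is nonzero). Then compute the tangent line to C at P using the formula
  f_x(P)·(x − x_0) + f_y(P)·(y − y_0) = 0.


Tangent line at P: 4*x + 9*y - 1 = 0.

Step 1: f(-2, 1) = 0, so P lies on C.
Step 2: partial derivatives
  f_x(x, y) = -2*x - 2*y + 2, f_y(x, y) = -2*x + 4*y + 1.
  f_x(P) = 4, f_y(P) = 9 (gradient nonzero, so P is smooth).
Step 3: tangent line at P: 4·(x − -2) + 9·(y − 1) = 0.
Expanding: 4*x + 9*y - 1 = 0.


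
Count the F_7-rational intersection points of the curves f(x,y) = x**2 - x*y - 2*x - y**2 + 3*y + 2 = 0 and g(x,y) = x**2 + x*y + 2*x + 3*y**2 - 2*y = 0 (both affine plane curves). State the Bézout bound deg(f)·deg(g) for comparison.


Common zeros: ∅; count = 0; Bézout bound = 4.

deg(f) = 2, deg(g) = 2, so Bézout bound = 4.
Scan x ∈ F_7. For each x, list the y ∈ F_7 with f(x, y) ≡ 0 and those with g(x, y) ≡ 0 (mod 7); the common zeros in that column are the intersection.
  x = 0: f ≡ 0 at y ∈ ∅; g ≡ 0 at y ∈ {0, 3}; common: ∅.
  x = 1: f ≡ 0 at y ∈ {4, 5}; g ≡ 0 at y ∈ {6}; common: ∅.
  x = 2: f ≡ 0 at y ∈ {2, 6}; g ≡ 0 at y ∈ {3, 4}; common: ∅.
  x = 3: f ≡ 0 at y ∈ ∅; g ≡ 0 at y ∈ ∅; common: ∅.
  x = 4: f ≡ 0 at y ∈ ∅; g ≡ 0 at y ∈ ∅; common: ∅.
  x = 5: f ≡ 0 at y ∈ {1, 4}; g ≡ 0 at y ∈ {0, 6}; common: ∅.
  x = 6: f ≡ 0 at y ∈ {5, 6}; g ≡ 0 at y ∈ {4}; common: ∅.
Collecting: common zeros = ∅, so the count is 0.
Comparison with the Bézout bound: 0 ≤ 4 = deg(f)·deg(g), as expected for curves with no common component (the affine F_7-count falls short of the bound because intersections may lie at infinity, over extension fields, or carry multiplicity).


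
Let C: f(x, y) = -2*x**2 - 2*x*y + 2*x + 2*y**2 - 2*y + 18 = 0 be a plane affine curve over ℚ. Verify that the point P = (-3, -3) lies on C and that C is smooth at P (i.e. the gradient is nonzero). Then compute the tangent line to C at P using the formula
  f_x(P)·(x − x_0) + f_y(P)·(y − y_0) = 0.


Tangent line at P: 20*x - 8*y + 36 = 0.

Step 1: f(-3, -3) = 0, so P lies on C.
Step 2: partial derivatives
  f_x(x, y) = -4*x - 2*y + 2, f_y(x, y) = -2*x + 4*y - 2.
  f_x(P) = 20, f_y(P) = -8 (gradient nonzero, so P is smooth).
Step 3: tangent line at P: 20·(x − -3) + -8·(y − -3) = 0.
Expanding: 20*x - 8*y + 36 = 0.


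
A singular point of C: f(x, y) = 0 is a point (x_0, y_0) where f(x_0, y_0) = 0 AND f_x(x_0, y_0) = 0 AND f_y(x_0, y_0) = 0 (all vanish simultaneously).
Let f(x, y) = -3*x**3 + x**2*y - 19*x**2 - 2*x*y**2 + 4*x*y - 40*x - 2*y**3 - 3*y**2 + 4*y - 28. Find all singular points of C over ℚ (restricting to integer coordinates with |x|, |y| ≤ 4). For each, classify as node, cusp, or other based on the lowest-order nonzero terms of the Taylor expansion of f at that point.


Singular points: {(-2, 0)}; classification: node.

Compute partial derivatives:
  f_x = -9*x**2 + 2*x*y - 38*x - 2*y**2 + 4*y - 40.
  f_y = x**2 - 4*x*y + 4*x - 6*y**2 - 6*y + 4.
Scan x_0 ∈ {−4, ..., 4}. For each x_0, f_y(x_0, y) is a polynomial in y; find its integer roots y ∈ {−4, ..., 4}, then test f_x and f at those candidates.
  x = -4: f_y(-4, y) = -6*y**2 + 10*y + 4; vanishes at y ∈ {2}. (-4, 2): f_x = -48 ≠ 0.
  x = -3: f_y(-3, y) = -6*y**2 + 6*y + 1; no integer root y with |y| ≤ 4.
  x = -2: f_y(-2, y) = -6*y**2 + 2*y; vanishes at y ∈ {0}. (-2, 0): f_x = 0, f = 0 — SINGULAR.
  x = -1: f_y(-1, y) = -6*y**2 - 2*y + 1; no integer root y with |y| ≤ 4.
  x = 0: f_y(0, y) = -6*y**2 - 6*y + 4; no integer root y with |y| ≤ 4.
  x = 1: f_y(1, y) = -6*y**2 - 10*y + 9; no integer root y with |y| ≤ 4.
  x = 2: f_y(2, y) = -6*y**2 - 14*y + 16; no integer root y with |y| ≤ 4.
  x = 3: f_y(3, y) = -6*y**2 - 18*y + 25; no integer root y with |y| ≤ 4.
  x = 4: f_y(4, y) = -6*y**2 - 22*y + 36; no integer root y with |y| ≤ 4.
Only singular point on the grid: (-2, 0).
Classify: substitute x = -2 + u, y = 0 + v and expand: f = -3*u**3 + u**2*v - u**2 - 2*u*v**2 - 2*v**3 + v**2.
No constant or linear terms (consistent with a singular point). Quadratic part: -u**2 + v**2. Cubic part: -3*u**3 + u**2*v - 2*u*v**2 - 2*v**3.
The quadratic part v**2 - u**2 = (v − u)(v + u) splits into two distinct linear factors, so there are two distinct tangent lines y − 0 = ±(x − -2) — this is a node (ordinary double point).
Classification: node.


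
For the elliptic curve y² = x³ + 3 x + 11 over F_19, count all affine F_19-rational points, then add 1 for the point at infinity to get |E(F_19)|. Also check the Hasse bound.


Affine points = {(0, 7), (0, 12), (2, 5), (2, 14), (3, 3), (3, 16), (4, 7), (4, 12), (6, 6), (6, 13), (9, 8), (9, 11), (11, 8), (11, 11), (13, 9), (13, 10), (14, 2), (14, 17), (15, 7), (15, 12), (17, 4), (17, 15), (18, 8), (18, 11)}; affine count = 24; |E(F_19)| = 25.

Discriminant check: Δ ∝ 4a³ + 27b² = 4·3³ + 27·11² = 4·27 + 27·121 ≡ 12 (mod 19). Nonzero ⇒ E is nonsingular.
For each x ∈ F_19, compute rhs = x³ + 3·x + 11 mod 19, then count y ∈ F_19 with y² ≡ rhs.
  x = 0: rhs = 11, matching y values: 7, 12 (2 points).
  x = 1: rhs = 15, matching y values: none (0 points).
  x = 2: rhs = 6, matching y values: 5, 14 (2 points).
  x = 3: rhs = 9, matching y values: 3, 16 (2 points).
  x = 4: rhs = 11, matching y values: 7, 12 (2 points).
  x = 5: rhs = 18, matching y values: none (0 points).
  x = 6: rhs = 17, matching y values: 6, 13 (2 points).
  x = 7: rhs = 14, matching y values: none (0 points).
  x = 8: rhs = 15, matching y values: none (0 points).
  x = 9: rhs = 7, matching y values: 8, 11 (2 points).
  x = 10: rhs = 15, matching y values: none (0 points).
  x = 11: rhs = 7, matching y values: 8, 11 (2 points).
  x = 12: rhs = 8, matching y values: none (0 points).
  x = 13: rhs = 5, matching y values: 9, 10 (2 points).
  x = 14: rhs = 4, matching y values: 2, 17 (2 points).
  x = 15: rhs = 11, matching y values: 7, 12 (2 points).
  x = 16: rhs = 13, matching y values: none (0 points).
  x = 17: rhs = 16, matching y values: 4, 15 (2 points).
  x = 18: rhs = 7, matching y values: 8, 11 (2 points).
Total affine count: 24.
Full point count |E(F_19)| = 24 + 1 = 25.
Hasse bound: |25 − (19+1)| = |5| = 5 ≤ 2√19 ≈ 8.7178 ✓.


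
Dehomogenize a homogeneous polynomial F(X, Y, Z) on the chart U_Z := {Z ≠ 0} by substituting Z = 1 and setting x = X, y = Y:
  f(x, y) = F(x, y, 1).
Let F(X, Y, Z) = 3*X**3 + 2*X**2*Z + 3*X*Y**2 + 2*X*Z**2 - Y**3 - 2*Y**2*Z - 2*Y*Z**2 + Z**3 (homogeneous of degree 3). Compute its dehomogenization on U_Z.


f(x, y) = 3*x**3 + 2*x**2 + 3*x*y**2 + 2*x - y**3 - 2*y**2 - 2*y + 1

On U_Z we set Z = 1. Each monomial c·X^i·Y^j·Z^k in F becomes c·x^i·y^j·1^k = c·x^i·y^j.
Substituting Z = 1: F(X, Y, 1) = 3*x**3 + 2*x**2 + 3*x*y**2 + 2*x - y**3 - 2*y**2 - 2*y + 1.
Note: deg(f) ≤ deg(F) = 3; strict inequality happens when F is divisible by Z (lost terms).


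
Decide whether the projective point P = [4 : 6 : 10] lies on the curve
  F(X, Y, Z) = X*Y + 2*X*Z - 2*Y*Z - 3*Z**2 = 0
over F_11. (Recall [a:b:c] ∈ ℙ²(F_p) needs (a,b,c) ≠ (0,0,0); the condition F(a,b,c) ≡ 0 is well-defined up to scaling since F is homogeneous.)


F(4,6,10) ≡ 3 (mod 11); P is NOT on the curve.

Evaluate F(4, 6, 10) term-by-term (mod 11).
  X*Y ↦ 1·4·6·1 = 24
  2*X*Z ↦ 2·4·1·10 = 80
  -2*Y*Z ↦ -2·1·6·10 = -120
  -3*Z**2 ↦ -3·1·1·100 = -300
Sum: F(4, 6, 10) = (24) + (80) + (-120) + (-300) = -316.
Reducing mod 11: -316 ≡ 3 (mod 11).
Since F(a, b, c) ≡ 3 ≠ 0 (mod 11), P does NOT lie on the curve.


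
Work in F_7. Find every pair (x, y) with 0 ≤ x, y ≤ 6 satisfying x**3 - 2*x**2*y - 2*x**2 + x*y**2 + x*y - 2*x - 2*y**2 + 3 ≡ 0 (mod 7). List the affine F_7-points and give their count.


Affine F_7-points: {(1, 0), (1, 6), (2, 1), (4, 2), (4, 5)}; count = 5.

For each of the 49 pairs (x, y) ∈ F_7², evaluate f(x, y) mod 7. Record the zeros.
  x = 0: [0↦3, 1↦1, 2↦2, 3↦6, 4↦6, 5↦2, 6↦1]  zeros at y ∈ ∅
  x = 1: [0↦0, 1↦5, 2↦1, 3↦2, 4↦1, 5↦5, 6↦0]  zeros at y ∈ {0, 6}
  x = 2: [0↦6, 1↦0, 2↦1, 3↦2, 4↦3, 5↦4, 6↦5]  zeros at y ∈ {1}
  x = 3: [0↦6, 1↦6, 2↦1, 3↦5, 4↦4, 5↦5, 6↦1]  zeros at y ∈ ∅
  x = 4: [0↦6, 1↦1, 2↦0, 3↦3, 4↦3, 5↦0, 6↦1]  zeros at y ∈ {2, 5}
  x = 5: [0↦5, 1↦5, 2↦4, 3↦2, 4↦6, 5↦2, 6↦4]  zeros at y ∈ ∅
  x = 6: [0↦2, 1↦3, 2↦5, 3↦1, 4↦5, 5↦3, 6↦2]  zeros at y ∈ ∅
Collecting zeros: affine points = {(1, 0), (1, 6), (2, 1), (4, 2), (4, 5)}.
Total count |C(F_7)_aff| = 5.


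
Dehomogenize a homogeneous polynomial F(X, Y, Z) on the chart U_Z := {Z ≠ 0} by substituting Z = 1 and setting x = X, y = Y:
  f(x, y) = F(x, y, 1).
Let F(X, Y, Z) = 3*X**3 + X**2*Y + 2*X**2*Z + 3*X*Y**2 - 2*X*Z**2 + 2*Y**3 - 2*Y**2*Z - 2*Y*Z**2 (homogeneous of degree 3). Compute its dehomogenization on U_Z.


f(x, y) = 3*x**3 + x**2*y + 2*x**2 + 3*x*y**2 - 2*x + 2*y**3 - 2*y**2 - 2*y

On U_Z we set Z = 1. Each monomial c·X^i·Y^j·Z^k in F becomes c·x^i·y^j·1^k = c·x^i·y^j.
Substituting Z = 1: F(X, Y, 1) = 3*x**3 + x**2*y + 2*x**2 + 3*x*y**2 - 2*x + 2*y**3 - 2*y**2 - 2*y.
Note: deg(f) ≤ deg(F) = 3; strict inequality happens when F is divisible by Z (lost terms).


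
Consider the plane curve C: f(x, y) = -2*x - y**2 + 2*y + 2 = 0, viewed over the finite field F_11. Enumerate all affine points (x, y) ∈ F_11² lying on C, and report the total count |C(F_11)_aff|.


Affine F_11-points: {(0, 6), (0, 7), (1, 0), (1, 2), (5, 3), (5, 10), (7, 1), (8, 4), (8, 9), (10, 5), (10, 8)}; count = 11.

For each of the 121 pairs (x, y) ∈ F_11², evaluate f(x, y) mod 11. Record the zeros.
  x = 0: [0↦2, 1↦3, 2↦2, 3↦10, 4↦5, 5↦9, 6↦0, 7↦0, 8↦9, 9↦5, 10↦10]  zeros at y ∈ {6, 7}
  x = 1: [0↦0, 1↦1, 2↦0, 3↦8, 4↦3, 5↦7, 6↦9, 7↦9, 8↦7, 9↦3, 10↦8]  zeros at y ∈ {0, 2}
  x = 2: [0↦9, 1↦10, 2↦9, 3↦6, 4↦1, 5↦5, 6↦7, 7↦7, 8↦5, 9↦1, 10↦6]  zeros at y ∈ ∅
  x = 3: [0↦7, 1↦8, 2↦7, 3↦4, 4↦10, 5↦3, 6↦5, 7↦5, 8↦3, 9↦10, 10↦4]  zeros at y ∈ ∅
  x = 4: [0↦5, 1↦6, 2↦5, 3↦2, 4↦8, 5↦1, 6↦3, 7↦3, 8↦1, 9↦8, 10↦2]  zeros at y ∈ ∅
  x = 5: [0↦3, 1↦4, 2↦3, 3↦0, 4↦6, 5↦10, 6↦1, 7↦1, 8↦10, 9↦6, 10↦0]  zeros at y ∈ {3, 10}
  x = 6: [0↦1, 1↦2, 2↦1, 3↦9, 4↦4, 5↦8, 6↦10, 7↦10, 8↦8, 9↦4, 10↦9]  zeros at y ∈ ∅
  x = 7: [0↦10, 1↦0, 2↦10, 3↦7, 4↦2, 5↦6, 6↦8, 7↦8, 8↦6, 9↦2, 10↦7]  zeros at y ∈ {1}
  x = 8: [0↦8, 1↦9, 2↦8, 3↦5, 4↦0, 5↦4, 6↦6, 7↦6, 8↦4, 9↦0, 10↦5]  zeros at y ∈ {4, 9}
  x = 9: [0↦6, 1↦7, 2↦6, 3↦3, 4↦9, 5↦2, 6↦4, 7↦4, 8↦2, 9↦9, 10↦3]  zeros at y ∈ ∅
  x = 10: [0↦4, 1↦5, 2↦4, 3↦1, 4↦7, 5↦0, 6↦2, 7↦2, 8↦0, 9↦7, 10↦1]  zeros at y ∈ {5, 8}
Collecting zeros: affine points = {(0, 6), (0, 7), (1, 0), (1, 2), (5, 3), (5, 10), (7, 1), (8, 4), (8, 9), (10, 5), (10, 8)}.
Total count |C(F_11)_aff| = 11.


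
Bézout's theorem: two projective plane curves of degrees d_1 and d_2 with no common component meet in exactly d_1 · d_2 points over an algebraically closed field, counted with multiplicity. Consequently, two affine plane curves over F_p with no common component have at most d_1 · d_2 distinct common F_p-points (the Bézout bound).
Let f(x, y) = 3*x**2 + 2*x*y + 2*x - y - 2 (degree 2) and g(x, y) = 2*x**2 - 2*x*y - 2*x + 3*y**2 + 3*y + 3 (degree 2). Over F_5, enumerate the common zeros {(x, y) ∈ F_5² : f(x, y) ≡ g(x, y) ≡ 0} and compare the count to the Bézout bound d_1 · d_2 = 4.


Common zeros: ∅; count = 0; Bézout bound = 4.

deg(f) = 2, deg(g) = 2, so Bézout bound = 4.
Scan x ∈ F_5. For each x, list the y ∈ F_5 with f(x, y) ≡ 0 and those with g(x, y) ≡ 0 (mod 5); the common zeros in that column are the intersection.
  x = 0: f ≡ 0 at y ∈ {3}; g ≡ 0 at y ∈ ∅; common: ∅.
  x = 1: f ≡ 0 at y ∈ {2}; g ≡ 0 at y ∈ {4}; common: ∅.
  x = 2: f ≡ 0 at y ∈ {2}; g ≡ 0 at y ∈ ∅; common: ∅.
  x = 3: f ≡ 0 at y ∈ ∅; g ≡ 0 at y ∈ {0, 1}; common: ∅.
  x = 4: f ≡ 0 at y ∈ {3}; g ≡ 0 at y ∈ {1, 4}; common: ∅.
Collecting: common zeros = ∅, so the count is 0.
Comparison with the Bézout bound: 0 ≤ 4 = deg(f)·deg(g), as expected for curves with no common component (the affine F_5-count falls short of the bound because intersections may lie at infinity, over extension fields, or carry multiplicity).


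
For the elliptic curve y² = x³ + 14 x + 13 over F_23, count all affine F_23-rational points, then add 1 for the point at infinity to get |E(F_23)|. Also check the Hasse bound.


Affine points = {(0, 6), (0, 17), (2, 7), (2, 16), (3, 6), (3, 17), (4, 8), (4, 15), (5, 1), (5, 22), (8, 4), (8, 19), (10, 7), (10, 16), (11, 7), (11, 16), (12, 0), (13, 0), (14, 3), (14, 20), (16, 3), (16, 20), (17, 9), (17, 14), (18, 5), (18, 18), (19, 10), (19, 13), (20, 6), (20, 17), (21, 0)}; affine count = 31; |E(F_23)| = 32.

Discriminant check: Δ ∝ 4a³ + 27b² = 4·14³ + 27·13² = 4·2744 + 27·169 ≡ 14 (mod 23). Nonzero ⇒ E is nonsingular.
For each x ∈ F_23, compute rhs = x³ + 14·x + 13 mod 23, then count y ∈ F_23 with y² ≡ rhs.
  x = 0: rhs = 13, matching y values: 6, 17 (2 points).
  x = 1: rhs = 5, matching y values: none (0 points).
  x = 2: rhs = 3, matching y values: 7, 16 (2 points).
  x = 3: rhs = 13, matching y values: 6, 17 (2 points).
  x = 4: rhs = 18, matching y values: 8, 15 (2 points).
  x = 5: rhs = 1, matching y values: 1, 22 (2 points).
  x = 6: rhs = 14, matching y values: none (0 points).
  x = 7: rhs = 17, matching y values: none (0 points).
  x = 8: rhs = 16, matching y values: 4, 19 (2 points).
  x = 9: rhs = 17, matching y values: none (0 points).
  x = 10: rhs = 3, matching y values: 7, 16 (2 points).
  x = 11: rhs = 3, matching y values: 7, 16 (2 points).
  x = 12: rhs = 0, matching y values: 0 (1 points).
  x = 13: rhs = 0, matching y values: 0 (1 points).
  x = 14: rhs = 9, matching y values: 3, 20 (2 points).
  x = 15: rhs = 10, matching y values: none (0 points).
  x = 16: rhs = 9, matching y values: 3, 20 (2 points).
  x = 17: rhs = 12, matching y values: 9, 14 (2 points).
  x = 18: rhs = 2, matching y values: 5, 18 (2 points).
  x = 19: rhs = 8, matching y values: 10, 13 (2 points).
  x = 20: rhs = 13, matching y values: 6, 17 (2 points).
  x = 21: rhs = 0, matching y values: 0 (1 points).
  x = 22: rhs = 21, matching y values: none (0 points).
Total affine count: 31.
Full point count |E(F_23)| = 31 + 1 = 32.
Hasse bound: |32 − (23+1)| = |8| = 8 ≤ 2√23 ≈ 9.5917 ✓.


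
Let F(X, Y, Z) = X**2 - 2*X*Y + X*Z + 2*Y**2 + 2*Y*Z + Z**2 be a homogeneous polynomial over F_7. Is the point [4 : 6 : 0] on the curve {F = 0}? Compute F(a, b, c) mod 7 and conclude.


F(4,6,0) ≡ 5 (mod 7); P is NOT on the curve.

Evaluate F(4, 6, 0) term-by-term (mod 7).
  X**2 ↦ 1·16·1·1 = 16
  -2*X*Y ↦ -2·4·6·1 = -48
  X*Z ↦ 1·4·1·0 = 0
  2*Y**2 ↦ 2·1·36·1 = 72
  2*Y*Z ↦ 2·1·6·0 = 0
  Z**2 ↦ 1·1·1·0 = 0
Sum: F(4, 6, 0) = (16) + (-48) + (0) + (72) + (0) + (0) = 40.
Reducing mod 7: 40 ≡ 5 (mod 7).
Since F(a, b, c) ≡ 5 ≠ 0 (mod 7), P does NOT lie on the curve.


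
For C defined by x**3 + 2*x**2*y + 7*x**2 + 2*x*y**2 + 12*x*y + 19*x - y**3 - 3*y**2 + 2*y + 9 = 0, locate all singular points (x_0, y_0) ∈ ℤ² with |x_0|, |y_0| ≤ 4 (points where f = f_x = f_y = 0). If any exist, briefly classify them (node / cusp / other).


Singular points: {(-1, -2)}; classification: cusp.

Compute partial derivatives:
  f_x = 3*x**2 + 4*x*y + 14*x + 2*y**2 + 12*y + 19.
  f_y = 2*x**2 + 4*x*y + 12*x - 3*y**2 - 6*y + 2.
Scan x_0 ∈ {−4, ..., 4}. For each x_0, f_y(x_0, y) is a polynomial in y; find its integer roots y ∈ {−4, ..., 4}, then test f_x and f at those candidates.
  x = -4: f_y(-4, y) = -3*y**2 - 22*y - 14; no integer root y with |y| ≤ 4.
  x = -3: f_y(-3, y) = -3*y**2 - 18*y - 16; no integer root y with |y| ≤ 4.
  x = -2: f_y(-2, y) = -3*y**2 - 14*y - 14; no integer root y with |y| ≤ 4.
  x = -1: f_y(-1, y) = -3*y**2 - 10*y - 8; vanishes at y ∈ {-2}. (-1, -2): f_x = 0, f = 0 — SINGULAR.
  x = 0: f_y(0, y) = -3*y**2 - 6*y + 2; no integer root y with |y| ≤ 4.
  x = 1: f_y(1, y) = -3*y**2 - 2*y + 16; vanishes at y ∈ {2}. (1, 2): f_x = 76 ≠ 0.
  x = 2: f_y(2, y) = -3*y**2 + 2*y + 34; no integer root y with |y| ≤ 4.
  x = 3: f_y(3, y) = -3*y**2 + 6*y + 56; no integer root y with |y| ≤ 4.
  x = 4: f_y(4, y) = -3*y**2 + 10*y + 82; no integer root y with |y| ≤ 4.
Only singular point on the grid: (-1, -2).
Classify: substitute x = -1 + u, y = -2 + v and expand: f = u**3 + 2*u**2*v + 2*u*v**2 - v**3 + v**2.
No constant or linear terms (consistent with a singular point). Quadratic part: v**2. Cubic part: u**3 + 2*u**2*v + 2*u*v**2 - v**3.
The quadratic part v**2 is a perfect square, so there is a single (double) tangent line v = 0, i.e. y = -2. Restricting the cubic part to that line (v = 0) leaves u**3 ≠ 0, so f is not divisible by v and the branch is v² ≈ -u**3 to lowest order — this is a cusp.
Classification: cusp.


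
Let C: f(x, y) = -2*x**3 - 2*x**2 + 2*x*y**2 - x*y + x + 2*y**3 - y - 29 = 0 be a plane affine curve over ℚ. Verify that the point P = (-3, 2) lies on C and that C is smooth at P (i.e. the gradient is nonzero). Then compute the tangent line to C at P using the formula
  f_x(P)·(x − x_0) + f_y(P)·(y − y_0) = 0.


Tangent line at P: -35*x + 2*y - 109 = 0.

Step 1: f(-3, 2) = 0, so P lies on C.
Step 2: partial derivatives
  f_x(x, y) = -6*x**2 - 4*x + 2*y**2 - y + 1, f_y(x, y) = 4*x*y - x + 6*y**2 - 1.
  f_x(P) = -35, f_y(P) = 2 (gradient nonzero, so P is smooth).
Step 3: tangent line at P: -35·(x − -3) + 2·(y − 2) = 0.
Expanding: -35*x + 2*y - 109 = 0.


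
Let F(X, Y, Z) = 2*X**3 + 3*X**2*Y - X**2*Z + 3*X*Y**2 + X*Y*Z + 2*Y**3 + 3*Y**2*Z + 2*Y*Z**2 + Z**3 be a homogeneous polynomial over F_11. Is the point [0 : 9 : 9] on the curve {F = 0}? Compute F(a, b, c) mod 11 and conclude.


F(0,9,9) ≡ 2 (mod 11); P is NOT on the curve.

Evaluate F(0, 9, 9) term-by-term (mod 11).
  2*X**3 ↦ 2·0·1·1 = 0
  3*X**2*Y ↦ 3·0·9·1 = 0
  -X**2*Z ↦ -1·0·1·9 = 0
  3*X*Y**2 ↦ 3·0·81·1 = 0
  X*Y*Z ↦ 1·0·9·9 = 0
  2*Y**3 ↦ 2·1·729·1 = 1458
  3*Y**2*Z ↦ 3·1·81·9 = 2187
  2*Y*Z**2 ↦ 2·1·9·81 = 1458
  Z**3 ↦ 1·1·1·729 = 729
Sum: F(0, 9, 9) = (0) + (0) + (0) + (0) + (0) + (1458) + (2187) + (1458) + (729) = 5832.
Reducing mod 11: 5832 ≡ 2 (mod 11).
Since F(a, b, c) ≡ 2 ≠ 0 (mod 11), P does NOT lie on the curve.


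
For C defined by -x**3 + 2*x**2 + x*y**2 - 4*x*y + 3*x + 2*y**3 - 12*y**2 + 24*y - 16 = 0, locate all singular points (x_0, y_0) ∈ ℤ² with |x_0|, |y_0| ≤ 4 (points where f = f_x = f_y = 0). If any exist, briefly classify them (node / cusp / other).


Singular points: {(1, 2)}; classification: node.

Compute partial derivatives:
  f_x = -3*x**2 + 4*x + y**2 - 4*y + 3.
  f_y = 2*x*y - 4*x + 6*y**2 - 24*y + 24.
Scan x_0 ∈ {−4, ..., 4}. For each x_0, f_y(x_0, y) is a polynomial in y; find its integer roots y ∈ {−4, ..., 4}, then test f_x and f at those candidates.
  x = -4: f_y(-4, y) = 6*y**2 - 32*y + 40; vanishes at y ∈ {2}. (-4, 2): f_x = -65 ≠ 0.
  x = -3: f_y(-3, y) = 6*y**2 - 30*y + 36; vanishes at y ∈ {2, 3}. (-3, 2): f_x = -40 ≠ 0; (-3, 3): f_x = -39 ≠ 0.
  x = -2: f_y(-2, y) = 6*y**2 - 28*y + 32; vanishes at y ∈ {2}. (-2, 2): f_x = -21 ≠ 0.
  x = -1: f_y(-1, y) = 6*y**2 - 26*y + 28; vanishes at y ∈ {2}. (-1, 2): f_x = -8 ≠ 0.
  x = 0: f_y(0, y) = 6*y**2 - 24*y + 24; vanishes at y ∈ {2}. (0, 2): f_x = -1 ≠ 0.
  x = 1: f_y(1, y) = 6*y**2 - 22*y + 20; vanishes at y ∈ {2}. (1, 2): f_x = 0, f = 0 — SINGULAR.
  x = 2: f_y(2, y) = 6*y**2 - 20*y + 16; vanishes at y ∈ {2}. (2, 2): f_x = -5 ≠ 0.
  x = 3: f_y(3, y) = 6*y**2 - 18*y + 12; vanishes at y ∈ {1, 2}. (3, 1): f_x = -15 ≠ 0; (3, 2): f_x = -16 ≠ 0.
  x = 4: f_y(4, y) = 6*y**2 - 16*y + 8; vanishes at y ∈ {2}. (4, 2): f_x = -33 ≠ 0.
Only singular point on the grid: (1, 2).
Classify: substitute x = 1 + u, y = 2 + v and expand: f = -u**3 - u**2 + u*v**2 + 2*v**3 + v**2.
No constant or linear terms (consistent with a singular point). Quadratic part: -u**2 + v**2. Cubic part: -u**3 + u*v**2 + 2*v**3.
The quadratic part v**2 - u**2 = (v − u)(v + u) splits into two distinct linear factors, so there are two distinct tangent lines y − 2 = ±(x − 1) — this is a node (ordinary double point).
Classification: node.


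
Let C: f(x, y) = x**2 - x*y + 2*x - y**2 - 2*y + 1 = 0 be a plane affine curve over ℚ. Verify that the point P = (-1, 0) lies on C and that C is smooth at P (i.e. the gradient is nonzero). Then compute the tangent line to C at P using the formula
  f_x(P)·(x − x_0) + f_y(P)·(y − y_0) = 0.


Tangent line at P: -y = 0.

Step 1: f(-1, 0) = 0, so P lies on C.
Step 2: partial derivatives
  f_x(x, y) = 2*x - y + 2, f_y(x, y) = -x - 2*y - 2.
  f_x(P) = 0, f_y(P) = -1 (gradient nonzero, so P is smooth).
Step 3: tangent line at P: 0·(x − -1) + -1·(y − 0) = 0.
Expanding: -y = 0.


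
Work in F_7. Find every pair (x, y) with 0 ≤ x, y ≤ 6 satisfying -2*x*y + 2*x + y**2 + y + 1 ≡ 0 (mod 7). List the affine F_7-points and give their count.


Affine F_7-points: {(0, 2), (0, 4), (3, 0), (3, 5), (5, 3), (5, 6)}; count = 6.

For each of the 49 pairs (x, y) ∈ F_7², evaluate f(x, y) mod 7. Record the zeros.
  x = 0: [0↦1, 1↦3, 2↦0, 3↦6, 4↦0, 5↦3, 6↦1]  zeros at y ∈ {2, 4}
  x = 1: [0↦3, 1↦3, 2↦5, 3↦2, 4↦1, 5↦2, 6↦5]  zeros at y ∈ ∅
  x = 2: [0↦5, 1↦3, 2↦3, 3↦5, 4↦2, 5↦1, 6↦2]  zeros at y ∈ ∅
  x = 3: [0↦0, 1↦3, 2↦1, 3↦1, 4↦3, 5↦0, 6↦6]  zeros at y ∈ {0, 5}
  x = 4: [0↦2, 1↦3, 2↦6, 3↦4, 4↦4, 5↦6, 6↦3]  zeros at y ∈ ∅
  x = 5: [0↦4, 1↦3, 2↦4, 3↦0, 4↦5, 5↦5, 6↦0]  zeros at y ∈ {3, 6}
  x = 6: [0↦6, 1↦3, 2↦2, 3↦3, 4↦6, 5↦4, 6↦4]  zeros at y ∈ ∅
Collecting zeros: affine points = {(0, 2), (0, 4), (3, 0), (3, 5), (5, 3), (5, 6)}.
Total count |C(F_7)_aff| = 6.


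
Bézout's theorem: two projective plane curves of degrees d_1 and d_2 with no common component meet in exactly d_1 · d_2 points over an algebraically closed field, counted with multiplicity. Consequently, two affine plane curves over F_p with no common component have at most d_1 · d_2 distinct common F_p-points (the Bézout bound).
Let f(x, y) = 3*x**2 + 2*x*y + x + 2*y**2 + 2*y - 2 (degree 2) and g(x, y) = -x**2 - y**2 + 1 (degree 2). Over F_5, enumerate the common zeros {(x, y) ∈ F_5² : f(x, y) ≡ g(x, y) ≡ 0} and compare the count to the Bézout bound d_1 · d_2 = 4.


Common zeros: {(4, 0)}; count = 1; Bézout bound = 4.

deg(f) = 2, deg(g) = 2, so Bézout bound = 4.
Scan x ∈ F_5. For each x, list the y ∈ F_5 with f(x, y) ≡ 0 and those with g(x, y) ≡ 0 (mod 5); the common zeros in that column are the intersection.
  x = 0: f ≡ 0 at y ∈ {2}; g ≡ 0 at y ∈ {1, 4}; common: ∅.
  x = 1: f ≡ 0 at y ∈ {4}; g ≡ 0 at y ∈ {0}; common: ∅.
  x = 2: f ≡ 0 at y ∈ {1}; g ≡ 0 at y ∈ ∅; common: ∅.
  x = 3: f ≡ 0 at y ∈ {3}; g ≡ 0 at y ∈ ∅; common: ∅.
  x = 4: f ≡ 0 at y ∈ {0}; g ≡ 0 at y ∈ {0}; common: {0}.
Collecting: common zeros = {(4, 0)}, so the count is 1.
Comparison with the Bézout bound: 1 ≤ 4 = deg(f)·deg(g), as expected for curves with no common component (the affine F_5-count falls short of the bound because intersections may lie at infinity, over extension fields, or carry multiplicity).


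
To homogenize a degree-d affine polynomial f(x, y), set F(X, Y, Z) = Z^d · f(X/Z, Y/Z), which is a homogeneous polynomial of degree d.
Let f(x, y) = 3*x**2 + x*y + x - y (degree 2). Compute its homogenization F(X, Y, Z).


F(X, Y, Z) = 3*X**2 + X*Y + X*Z - Y*Z

deg(f) = 2.
Substitute x = X/Z, y = Y/Z into f, then multiply by Z^2.
  monomial 3·x^2·y^0 ↦ 3·X^2·Y^0·Z^0.
  monomial 1·x^1·y^1 ↦ 1·X^1·Y^1·Z^0.
  monomial 1·x^1·y^0 ↦ 1·X^1·Y^0·Z^1.
  monomial -1·x^0·y^1 ↦ -1·X^0·Y^1·Z^1.
Collecting: F(X, Y, Z) = 3*X**2 + X*Y + X*Z - Y*Z.


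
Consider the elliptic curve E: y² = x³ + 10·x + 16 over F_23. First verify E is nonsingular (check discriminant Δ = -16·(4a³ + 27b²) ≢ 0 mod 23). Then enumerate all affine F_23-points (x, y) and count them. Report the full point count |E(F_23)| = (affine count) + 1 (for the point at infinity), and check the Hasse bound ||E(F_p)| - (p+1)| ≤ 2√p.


Affine points = {(0, 4), (0, 19), (1, 2), (1, 21), (3, 2), (3, 21), (6, 4), (6, 19), (10, 9), (10, 14), (11, 10), (11, 13), (12, 1), (12, 22), (14, 5), (14, 18), (17, 4), (17, 19), (18, 5), (18, 18), (19, 2), (19, 21)}; affine count = 22; |E(F_23)| = 23.

Discriminant check: Δ ∝ 4a³ + 27b² = 4·10³ + 27·16² = 4·1000 + 27·256 ≡ 10 (mod 23). Nonzero ⇒ E is nonsingular.
For each x ∈ F_23, compute rhs = x³ + 10·x + 16 mod 23, then count y ∈ F_23 with y² ≡ rhs.
  x = 0: rhs = 16, matching y values: 4, 19 (2 points).
  x = 1: rhs = 4, matching y values: 2, 21 (2 points).
  x = 2: rhs = 21, matching y values: none (0 points).
  x = 3: rhs = 4, matching y values: 2, 21 (2 points).
  x = 4: rhs = 5, matching y values: none (0 points).
  x = 5: rhs = 7, matching y values: none (0 points).
  x = 6: rhs = 16, matching y values: 4, 19 (2 points).
  x = 7: rhs = 15, matching y values: none (0 points).
  x = 8: rhs = 10, matching y values: none (0 points).
  x = 9: rhs = 7, matching y values: none (0 points).
  x = 10: rhs = 12, matching y values: 9, 14 (2 points).
  x = 11: rhs = 8, matching y values: 10, 13 (2 points).
  x = 12: rhs = 1, matching y values: 1, 22 (2 points).
  x = 13: rhs = 20, matching y values: none (0 points).
  x = 14: rhs = 2, matching y values: 5, 18 (2 points).
  x = 15: rhs = 22, matching y values: none (0 points).
  x = 16: rhs = 17, matching y values: none (0 points).
  x = 17: rhs = 16, matching y values: 4, 19 (2 points).
  x = 18: rhs = 2, matching y values: 5, 18 (2 points).
  x = 19: rhs = 4, matching y values: 2, 21 (2 points).
  x = 20: rhs = 5, matching y values: none (0 points).
  x = 21: rhs = 11, matching y values: none (0 points).
  x = 22: rhs = 5, matching y values: none (0 points).
Total affine count: 22.
Full point count |E(F_23)| = 22 + 1 = 23.
Hasse bound: |23 − (23+1)| = |-1| = 1 ≤ 2√23 ≈ 9.5917 ✓.
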